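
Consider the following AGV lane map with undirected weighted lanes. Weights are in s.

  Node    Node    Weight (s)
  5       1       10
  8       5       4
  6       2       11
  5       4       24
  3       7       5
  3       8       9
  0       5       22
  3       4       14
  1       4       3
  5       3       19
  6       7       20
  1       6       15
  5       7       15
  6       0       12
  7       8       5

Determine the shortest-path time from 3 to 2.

36 s

Settle nodes by increasing distance from 3:
3: 0
7: 5  (via 3)
8: 9  (via 3)
5: 13  (via 8)
4: 14  (via 3)
1: 17  (via 4)
6: 25  (via 7)
0: 35  (via 5)
2: 36  (via 6)
Shortest route: 3 → 7 → 6 → 2 = 36 s.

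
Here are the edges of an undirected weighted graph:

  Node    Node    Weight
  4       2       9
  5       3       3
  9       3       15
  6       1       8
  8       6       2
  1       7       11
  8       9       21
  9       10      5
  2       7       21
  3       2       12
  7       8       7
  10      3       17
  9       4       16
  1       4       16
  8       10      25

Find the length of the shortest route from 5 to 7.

Candidate routes:
5 - 3 - 2 - 4 - 1 - 7: 3+12+9+16+11 = 51
5 - 3 - 2 - 7: 3+12+21 = 36
5 - 3 - 9 - 8 - 7: 3+15+21+7 = 46
5 - 3 - 10 - 8 - 7: 3+17+25+7 = 52
Cheapest is 5 - 3 - 2 - 7 at 36.

36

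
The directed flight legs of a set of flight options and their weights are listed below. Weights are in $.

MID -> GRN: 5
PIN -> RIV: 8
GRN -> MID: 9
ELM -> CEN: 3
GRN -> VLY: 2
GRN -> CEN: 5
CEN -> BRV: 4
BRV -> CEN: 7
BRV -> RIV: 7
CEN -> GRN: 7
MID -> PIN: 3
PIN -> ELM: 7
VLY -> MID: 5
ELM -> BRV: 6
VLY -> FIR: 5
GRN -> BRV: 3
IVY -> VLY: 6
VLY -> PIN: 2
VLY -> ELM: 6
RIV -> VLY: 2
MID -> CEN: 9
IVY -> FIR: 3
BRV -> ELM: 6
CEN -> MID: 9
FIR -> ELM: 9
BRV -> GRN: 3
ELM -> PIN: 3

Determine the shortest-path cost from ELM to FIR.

Shortest distances from ELM:
ELM: 0
PIN: 3  (via ELM)
CEN: 3  (via ELM)
BRV: 6  (via ELM)
GRN: 9  (via BRV)
RIV: 11  (via PIN)
VLY: 11  (via GRN)
MID: 12  (via CEN)
FIR: 16  (via VLY)
Shortest route: ELM–BRV–GRN–VLY–FIR = $16.

$16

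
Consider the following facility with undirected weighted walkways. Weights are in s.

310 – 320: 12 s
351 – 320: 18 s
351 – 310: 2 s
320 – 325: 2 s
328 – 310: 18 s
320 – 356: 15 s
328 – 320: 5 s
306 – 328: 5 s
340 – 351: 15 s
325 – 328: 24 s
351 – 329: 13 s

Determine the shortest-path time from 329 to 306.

37 s

Candidate routes:
329 - 351 - 310 - 328 - 306: 13+2+18+5 = 38
329 - 351 - 320 - 328 - 306: 13+18+5+5 = 41
329 - 351 - 310 - 320 - 328 - 306: 13+2+12+5+5 = 37
The minimum is 37 s via 329 - 351 - 310 - 320 - 328 - 306.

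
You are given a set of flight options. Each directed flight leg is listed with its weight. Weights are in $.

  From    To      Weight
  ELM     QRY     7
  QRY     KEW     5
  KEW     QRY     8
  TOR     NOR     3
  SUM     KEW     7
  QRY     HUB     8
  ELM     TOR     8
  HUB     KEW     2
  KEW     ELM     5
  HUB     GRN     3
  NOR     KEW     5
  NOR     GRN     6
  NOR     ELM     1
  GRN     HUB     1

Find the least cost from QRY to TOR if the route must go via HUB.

$23

Shortest QRY→HUB: QRY → HUB = 8
Shortest HUB→TOR: HUB → KEW → ELM → TOR = 15
Total via HUB: 8 + 15 = $23.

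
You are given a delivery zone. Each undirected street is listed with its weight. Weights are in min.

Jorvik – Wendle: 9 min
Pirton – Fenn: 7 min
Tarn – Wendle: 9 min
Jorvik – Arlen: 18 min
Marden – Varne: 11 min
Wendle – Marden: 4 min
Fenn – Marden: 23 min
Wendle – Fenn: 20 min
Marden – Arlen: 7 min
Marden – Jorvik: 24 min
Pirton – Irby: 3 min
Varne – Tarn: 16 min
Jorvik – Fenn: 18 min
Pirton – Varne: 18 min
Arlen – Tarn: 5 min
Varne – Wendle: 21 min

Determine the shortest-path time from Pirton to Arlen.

Shortest distances from Pirton:
Pirton: 0
Irby: 3  (via Pirton)
Fenn: 7  (via Pirton)
Varne: 18  (via Pirton)
Jorvik: 25  (via Fenn)
Wendle: 27  (via Fenn)
Marden: 29  (via Varne)
Tarn: 34  (via Varne)
Arlen: 36  (via Marden)
Shortest route: Pirton → Varne → Marden → Arlen = 36 min.

36 min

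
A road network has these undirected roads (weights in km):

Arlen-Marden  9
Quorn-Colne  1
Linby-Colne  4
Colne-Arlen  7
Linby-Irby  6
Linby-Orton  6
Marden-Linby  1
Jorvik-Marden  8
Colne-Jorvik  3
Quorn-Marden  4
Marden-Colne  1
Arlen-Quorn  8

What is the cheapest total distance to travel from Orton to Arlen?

Shortest distances from Orton:
Orton: 0
Linby: 6  (via Orton)
Marden: 7  (via Linby)
Colne: 8  (via Marden)
Quorn: 9  (via Colne)
Jorvik: 11  (via Colne)
Irby: 12  (via Linby)
Arlen: 15  (via Colne)
Shortest route: Orton → Linby → Marden → Colne → Arlen = 15 km.

15 km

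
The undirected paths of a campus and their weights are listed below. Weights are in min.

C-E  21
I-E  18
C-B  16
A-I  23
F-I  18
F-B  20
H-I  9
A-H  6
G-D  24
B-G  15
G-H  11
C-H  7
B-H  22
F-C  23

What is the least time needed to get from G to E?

38 min

Compare a few routes:
G–H–I–E: 11+9+18 = 38
G–H–A–I–E: 11+6+23+18 = 58
G–B–C–E: 15+16+21 = 52
G–H–C–E: 11+7+21 = 39
The minimum is 38 min via G–H–I–E.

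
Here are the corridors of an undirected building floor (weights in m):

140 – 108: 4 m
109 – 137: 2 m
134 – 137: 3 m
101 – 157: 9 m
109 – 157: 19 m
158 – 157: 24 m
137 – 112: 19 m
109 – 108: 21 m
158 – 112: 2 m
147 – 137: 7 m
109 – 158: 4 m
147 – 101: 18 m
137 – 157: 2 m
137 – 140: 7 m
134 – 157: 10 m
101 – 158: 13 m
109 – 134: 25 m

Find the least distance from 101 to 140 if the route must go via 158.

26 m

Best 101 to 158: 101 → 158 costing 13
Shortest 158→140: 158 → 109 → 137 → 140 = 13
Total via 158: 13 + 13 = 26 m.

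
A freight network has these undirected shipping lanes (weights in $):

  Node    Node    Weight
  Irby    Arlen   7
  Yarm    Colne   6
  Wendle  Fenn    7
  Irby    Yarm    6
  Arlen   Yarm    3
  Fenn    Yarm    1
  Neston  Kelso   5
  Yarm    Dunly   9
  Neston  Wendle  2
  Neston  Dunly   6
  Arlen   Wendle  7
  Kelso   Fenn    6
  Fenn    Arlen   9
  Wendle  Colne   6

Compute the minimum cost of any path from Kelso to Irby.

Enumerating some paths:
Kelso - Neston - Wendle - Fenn - Yarm - Irby: 5+2+7+1+6 = 21
Kelso - Fenn - Yarm - Arlen - Irby: 6+1+3+7 = 17
Kelso - Fenn - Yarm - Irby: 6+1+6 = 13
The minimum is $13 via Kelso - Fenn - Yarm - Irby.

$13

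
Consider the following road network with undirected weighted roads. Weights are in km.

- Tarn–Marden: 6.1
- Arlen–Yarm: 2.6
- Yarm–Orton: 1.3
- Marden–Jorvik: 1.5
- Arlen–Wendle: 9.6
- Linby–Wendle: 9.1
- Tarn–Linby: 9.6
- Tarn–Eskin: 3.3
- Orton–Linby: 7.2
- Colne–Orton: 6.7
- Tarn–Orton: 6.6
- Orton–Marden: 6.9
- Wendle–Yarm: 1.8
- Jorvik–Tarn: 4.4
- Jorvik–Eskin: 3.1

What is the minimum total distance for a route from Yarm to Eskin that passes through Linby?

21.4 km

Shortest Yarm→Linby: Yarm → Orton → Linby = 8.5
Best Linby to Eskin: Linby → Tarn → Eskin costing 12.9
Total via Linby: 8.5 + 12.9 = 21.4 km.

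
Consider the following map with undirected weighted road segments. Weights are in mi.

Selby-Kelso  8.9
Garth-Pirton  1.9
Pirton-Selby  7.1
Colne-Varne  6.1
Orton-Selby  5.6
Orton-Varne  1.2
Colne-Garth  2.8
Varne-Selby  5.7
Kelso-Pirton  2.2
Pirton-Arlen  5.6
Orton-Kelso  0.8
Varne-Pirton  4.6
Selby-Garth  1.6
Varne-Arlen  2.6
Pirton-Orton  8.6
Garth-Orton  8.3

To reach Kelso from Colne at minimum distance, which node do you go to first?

Enumerating some paths:
Colne–Garth–Pirton–Varne–Orton–Kelso: 2.8+1.9+4.6+1.2+0.8 = 11.3
Colne–Varne–Orton–Kelso: 6.1+1.2+0.8 = 8.1
Colne–Garth–Pirton–Kelso: 2.8+1.9+2.2 = 6.9
Colne–Garth–Selby–Orton–Kelso: 2.8+1.6+5.6+0.8 = 10.8
Cheapest is Colne–Garth–Pirton–Kelso at 6.9 mi.
So from Colne the first move is to Garth.

Garth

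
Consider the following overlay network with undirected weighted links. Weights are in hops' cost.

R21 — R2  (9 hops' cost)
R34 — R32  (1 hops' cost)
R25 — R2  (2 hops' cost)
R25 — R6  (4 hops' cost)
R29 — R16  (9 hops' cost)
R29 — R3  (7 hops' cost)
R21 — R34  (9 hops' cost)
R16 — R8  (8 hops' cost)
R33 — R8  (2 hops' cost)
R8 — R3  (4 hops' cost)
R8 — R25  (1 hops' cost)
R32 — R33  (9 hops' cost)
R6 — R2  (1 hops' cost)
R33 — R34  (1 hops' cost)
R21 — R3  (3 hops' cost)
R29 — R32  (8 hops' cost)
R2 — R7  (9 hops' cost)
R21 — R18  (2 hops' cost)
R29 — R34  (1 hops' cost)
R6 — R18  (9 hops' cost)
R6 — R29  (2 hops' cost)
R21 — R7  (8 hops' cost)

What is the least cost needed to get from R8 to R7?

Shortest distances from R8:
R8: 0
R25: 1  (via R8)
R33: 2  (via R8)
R2: 3  (via R25)
R34: 3  (via R33)
R3: 4  (via R8)
R32: 4  (via R34)
R6: 4  (via R2)
R29: 4  (via R34)
R21: 7  (via R3)
R16: 8  (via R8)
R18: 9  (via R21)
R7: 12  (via R2)
Shortest route: R8 → R25 → R2 → R7 = 12 hops' cost.

12 hops' cost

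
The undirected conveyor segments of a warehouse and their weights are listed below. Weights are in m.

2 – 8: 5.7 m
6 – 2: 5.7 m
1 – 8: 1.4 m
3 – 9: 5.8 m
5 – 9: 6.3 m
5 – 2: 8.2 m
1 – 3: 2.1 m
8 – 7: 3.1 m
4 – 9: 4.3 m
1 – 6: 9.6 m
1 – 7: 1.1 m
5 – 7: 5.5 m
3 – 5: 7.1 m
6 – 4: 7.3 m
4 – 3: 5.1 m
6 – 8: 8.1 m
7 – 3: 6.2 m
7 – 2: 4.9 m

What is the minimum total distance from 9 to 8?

9.3 m

Running Dijkstra from 9:
9: 0
4: 4.3  (via 9)
3: 5.8  (via 9)
5: 6.3  (via 9)
1: 7.9  (via 3)
7: 9  (via 1)
8: 9.3  (via 1)
Shortest route: 9–3–1–8 = 9.3 m.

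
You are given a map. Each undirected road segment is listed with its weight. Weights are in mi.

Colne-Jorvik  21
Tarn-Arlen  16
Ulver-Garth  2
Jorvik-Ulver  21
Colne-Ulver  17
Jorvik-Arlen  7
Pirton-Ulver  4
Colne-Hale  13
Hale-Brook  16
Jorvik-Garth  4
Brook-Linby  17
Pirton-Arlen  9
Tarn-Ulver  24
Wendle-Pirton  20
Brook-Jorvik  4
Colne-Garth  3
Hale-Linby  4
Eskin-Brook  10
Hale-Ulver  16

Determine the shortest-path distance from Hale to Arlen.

Enumerating some paths:
Hale → Ulver → Garth → Jorvik → Arlen: 16+2+4+7 = 29
Hale → Colne → Garth → Ulver → Pirton → Arlen: 13+3+2+4+9 = 31
Hale → Brook → Jorvik → Arlen: 16+4+7 = 27
Hale → Ulver → Pirton → Arlen: 16+4+9 = 29
Cheapest is Hale → Brook → Jorvik → Arlen at 27 mi.

27 mi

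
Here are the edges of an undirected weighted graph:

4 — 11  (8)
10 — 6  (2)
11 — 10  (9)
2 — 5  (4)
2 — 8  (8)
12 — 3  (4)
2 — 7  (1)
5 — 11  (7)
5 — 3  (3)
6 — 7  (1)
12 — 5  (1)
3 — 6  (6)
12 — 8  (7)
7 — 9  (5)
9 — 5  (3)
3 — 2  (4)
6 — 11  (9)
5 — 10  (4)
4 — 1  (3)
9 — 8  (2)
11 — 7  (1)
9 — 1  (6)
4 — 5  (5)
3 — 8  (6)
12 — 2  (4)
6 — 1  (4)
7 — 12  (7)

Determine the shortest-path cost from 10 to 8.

9

Shortest distances from 10:
10: 0
6: 2  (via 10)
7: 3  (via 6)
2: 4  (via 7)
5: 4  (via 10)
11: 4  (via 7)
12: 5  (via 5)
1: 6  (via 6)
3: 7  (via 5)
9: 7  (via 5)
4: 9  (via 5)
8: 9  (via 9)
Shortest route: 10 → 5 → 9 → 8 = 9.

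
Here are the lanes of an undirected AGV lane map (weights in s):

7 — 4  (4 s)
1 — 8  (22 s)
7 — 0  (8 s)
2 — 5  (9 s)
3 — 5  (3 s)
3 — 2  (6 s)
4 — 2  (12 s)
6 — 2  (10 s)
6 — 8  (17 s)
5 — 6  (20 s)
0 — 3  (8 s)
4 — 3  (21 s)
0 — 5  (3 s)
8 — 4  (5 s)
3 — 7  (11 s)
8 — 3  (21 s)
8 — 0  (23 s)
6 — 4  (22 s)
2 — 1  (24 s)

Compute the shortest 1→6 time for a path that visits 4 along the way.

Shortest 1→4: 1–8–4 = 27
Best 4 to 6: 4–6 costing 22
Total via 4: 27 + 22 = 49 s.

49 s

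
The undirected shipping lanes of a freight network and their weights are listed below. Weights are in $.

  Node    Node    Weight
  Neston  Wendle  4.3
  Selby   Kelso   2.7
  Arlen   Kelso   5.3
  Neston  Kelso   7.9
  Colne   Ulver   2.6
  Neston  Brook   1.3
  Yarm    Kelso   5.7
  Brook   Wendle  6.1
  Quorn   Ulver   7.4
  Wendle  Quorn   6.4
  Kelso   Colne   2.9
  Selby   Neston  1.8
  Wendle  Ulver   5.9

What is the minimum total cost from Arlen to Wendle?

$14.1

Candidate routes:
Arlen → Kelso → Neston → Wendle: 5.3+7.9+4.3 = 17.5
Arlen → Kelso → Selby → Neston → Wendle: 5.3+2.7+1.8+4.3 = 14.1
Arlen → Kelso → Selby → Neston → Brook → Wendle: 5.3+2.7+1.8+1.3+6.1 = 17.2
Arlen → Kelso → Colne → Ulver → Wendle: 5.3+2.9+2.6+5.9 = 16.7
The minimum is $14.1 via Arlen → Kelso → Selby → Neston → Wendle.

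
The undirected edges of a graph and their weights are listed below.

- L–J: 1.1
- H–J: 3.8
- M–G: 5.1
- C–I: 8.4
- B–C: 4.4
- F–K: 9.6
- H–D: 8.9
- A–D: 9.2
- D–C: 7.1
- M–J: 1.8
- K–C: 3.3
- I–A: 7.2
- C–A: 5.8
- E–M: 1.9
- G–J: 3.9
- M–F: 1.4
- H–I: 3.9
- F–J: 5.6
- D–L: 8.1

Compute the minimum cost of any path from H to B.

16.7

Candidate routes:
H → I → A → C → B: 3.9+7.2+5.8+4.4 = 21.3
H → D → C → B: 8.9+7.1+4.4 = 20.4
H → I → C → B: 3.9+8.4+4.4 = 16.7
The minimum is 16.7 via H → I → C → B.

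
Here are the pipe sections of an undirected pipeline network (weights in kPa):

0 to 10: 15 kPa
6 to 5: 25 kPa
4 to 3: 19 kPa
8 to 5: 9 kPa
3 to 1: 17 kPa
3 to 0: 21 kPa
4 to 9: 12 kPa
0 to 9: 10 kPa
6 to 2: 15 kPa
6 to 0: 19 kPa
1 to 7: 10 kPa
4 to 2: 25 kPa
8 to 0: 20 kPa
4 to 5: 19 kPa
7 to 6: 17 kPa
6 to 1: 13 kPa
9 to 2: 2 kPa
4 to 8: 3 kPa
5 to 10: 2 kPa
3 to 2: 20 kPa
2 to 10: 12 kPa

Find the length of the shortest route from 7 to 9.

34 kPa

Shortest distances from 7:
7: 0
1: 10  (via 7)
6: 17  (via 7)
3: 27  (via 1)
2: 32  (via 6)
9: 34  (via 2)
Shortest route: 7–6–2–9 = 34 kPa.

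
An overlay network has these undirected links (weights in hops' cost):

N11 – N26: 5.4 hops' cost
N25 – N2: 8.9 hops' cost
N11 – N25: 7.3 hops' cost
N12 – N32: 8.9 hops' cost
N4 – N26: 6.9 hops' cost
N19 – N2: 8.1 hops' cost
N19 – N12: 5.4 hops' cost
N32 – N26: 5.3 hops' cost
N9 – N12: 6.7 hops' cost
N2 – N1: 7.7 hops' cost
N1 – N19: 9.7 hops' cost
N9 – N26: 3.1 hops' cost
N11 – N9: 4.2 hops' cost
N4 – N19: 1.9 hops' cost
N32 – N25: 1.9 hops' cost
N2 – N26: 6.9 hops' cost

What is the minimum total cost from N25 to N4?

14.1 hops' cost

Shortest distances from N25:
N25: 0
N32: 1.9  (via N25)
N26: 7.2  (via N32)
N11: 7.3  (via N25)
N2: 8.9  (via N25)
N9: 10.3  (via N26)
N12: 10.8  (via N32)
N4: 14.1  (via N26)
Shortest route: N25–N32–N26–N4 = 14.1 hops' cost.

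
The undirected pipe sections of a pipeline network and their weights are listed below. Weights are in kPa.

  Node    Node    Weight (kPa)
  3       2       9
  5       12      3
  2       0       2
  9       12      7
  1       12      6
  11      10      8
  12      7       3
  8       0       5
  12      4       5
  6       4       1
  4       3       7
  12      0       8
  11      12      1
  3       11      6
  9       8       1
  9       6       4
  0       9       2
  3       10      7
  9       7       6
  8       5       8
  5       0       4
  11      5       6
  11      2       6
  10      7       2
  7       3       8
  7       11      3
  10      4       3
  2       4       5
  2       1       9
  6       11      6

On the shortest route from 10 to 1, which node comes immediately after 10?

7

Candidate routes:
10–7–11–12–1: 2+3+1+6 = 12
10–7–12–1: 2+3+6 = 11
The minimum is 11 kPa via 10–7–12–1.
So from 10 the first move is to 7.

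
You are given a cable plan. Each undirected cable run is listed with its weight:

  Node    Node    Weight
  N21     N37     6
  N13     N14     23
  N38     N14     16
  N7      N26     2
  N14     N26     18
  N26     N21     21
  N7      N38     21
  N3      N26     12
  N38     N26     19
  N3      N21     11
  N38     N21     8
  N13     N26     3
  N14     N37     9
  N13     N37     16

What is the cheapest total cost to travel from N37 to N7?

21

Candidate routes:
N37–N14–N26–N7: 9+18+2 = 29
N37–N21–N26–N7: 6+21+2 = 29
N37–N13–N26–N7: 16+3+2 = 21
The minimum is 21 via N37–N13–N26–N7.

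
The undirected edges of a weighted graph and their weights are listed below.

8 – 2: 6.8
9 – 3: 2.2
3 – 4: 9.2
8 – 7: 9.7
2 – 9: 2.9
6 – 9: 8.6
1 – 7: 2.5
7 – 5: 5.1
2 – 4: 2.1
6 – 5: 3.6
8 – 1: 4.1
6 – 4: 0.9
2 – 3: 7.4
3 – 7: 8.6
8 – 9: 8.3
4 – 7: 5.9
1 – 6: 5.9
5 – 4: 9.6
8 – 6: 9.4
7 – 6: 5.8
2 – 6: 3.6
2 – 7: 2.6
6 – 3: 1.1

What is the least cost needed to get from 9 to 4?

4.2

Enumerating some paths:
9 - 3 - 6 - 4: 2.2+1.1+0.9 = 4.2
9 - 2 - 4: 2.9+2.1 = 5
9 - 2 - 6 - 4: 2.9+3.6+0.9 = 7.4
Cheapest is 9 - 3 - 6 - 4 at 4.2.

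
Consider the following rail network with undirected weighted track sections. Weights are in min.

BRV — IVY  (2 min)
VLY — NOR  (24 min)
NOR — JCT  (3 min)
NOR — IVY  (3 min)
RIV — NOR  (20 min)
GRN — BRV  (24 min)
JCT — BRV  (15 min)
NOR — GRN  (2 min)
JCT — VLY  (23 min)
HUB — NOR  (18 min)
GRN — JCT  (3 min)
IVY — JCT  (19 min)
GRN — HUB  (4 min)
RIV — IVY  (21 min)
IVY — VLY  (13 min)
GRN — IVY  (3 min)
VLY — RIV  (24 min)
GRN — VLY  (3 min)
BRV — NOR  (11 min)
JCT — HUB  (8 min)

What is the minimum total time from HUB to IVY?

7 min

Shortest distances from HUB:
HUB: 0
GRN: 4  (via HUB)
NOR: 6  (via GRN)
JCT: 7  (via GRN)
VLY: 7  (via GRN)
IVY: 7  (via GRN)
Shortest route: HUB → GRN → IVY = 7 min.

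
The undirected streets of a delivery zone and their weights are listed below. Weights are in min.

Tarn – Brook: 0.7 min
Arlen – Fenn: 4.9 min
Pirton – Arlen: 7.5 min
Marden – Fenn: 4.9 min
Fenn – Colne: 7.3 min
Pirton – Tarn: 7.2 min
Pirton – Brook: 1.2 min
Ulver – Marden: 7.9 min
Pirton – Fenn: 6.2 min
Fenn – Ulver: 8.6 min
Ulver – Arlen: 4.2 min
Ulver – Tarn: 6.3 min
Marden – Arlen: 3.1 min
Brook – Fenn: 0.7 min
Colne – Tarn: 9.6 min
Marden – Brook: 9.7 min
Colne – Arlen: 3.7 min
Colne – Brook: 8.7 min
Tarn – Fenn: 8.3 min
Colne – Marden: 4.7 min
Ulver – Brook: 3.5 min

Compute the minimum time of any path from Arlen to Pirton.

Candidate routes:
Arlen → Pirton: 7.5 = 7.5
Arlen → Ulver → Brook → Pirton: 4.2+3.5+1.2 = 8.9
Arlen → Fenn → Brook → Pirton: 4.9+0.7+1.2 = 6.8
Arlen → Marden → Fenn → Brook → Pirton: 3.1+4.9+0.7+1.2 = 9.9
The minimum is 6.8 min via Arlen → Fenn → Brook → Pirton.

6.8 min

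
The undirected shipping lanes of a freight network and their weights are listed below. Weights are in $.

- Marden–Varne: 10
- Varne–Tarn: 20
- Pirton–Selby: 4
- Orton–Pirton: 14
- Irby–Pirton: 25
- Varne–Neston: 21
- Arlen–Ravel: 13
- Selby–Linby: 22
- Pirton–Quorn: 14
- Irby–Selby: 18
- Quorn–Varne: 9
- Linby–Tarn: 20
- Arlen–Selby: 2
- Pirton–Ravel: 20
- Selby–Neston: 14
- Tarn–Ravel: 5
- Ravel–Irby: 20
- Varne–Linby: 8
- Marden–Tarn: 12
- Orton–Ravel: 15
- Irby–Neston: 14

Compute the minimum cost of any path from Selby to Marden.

Candidate routes:
Selby → Arlen → Ravel → Tarn → Marden: 2+13+5+12 = 32
Selby → Pirton → Quorn → Varne → Marden: 4+14+9+10 = 37
Selby → Linby → Varne → Marden: 22+8+10 = 40
The minimum is $32 via Selby → Arlen → Ravel → Tarn → Marden.

$32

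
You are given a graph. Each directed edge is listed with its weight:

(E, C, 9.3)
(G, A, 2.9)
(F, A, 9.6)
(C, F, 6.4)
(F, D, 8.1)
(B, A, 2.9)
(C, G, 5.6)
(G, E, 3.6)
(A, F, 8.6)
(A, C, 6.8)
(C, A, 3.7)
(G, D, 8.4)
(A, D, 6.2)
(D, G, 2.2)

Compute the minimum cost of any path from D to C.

11.9

Candidate routes:
D → G → A → C: 2.2+2.9+6.8 = 11.9
D → G → E → C: 2.2+3.6+9.3 = 15.1
Cheapest is D → G → A → C at 11.9.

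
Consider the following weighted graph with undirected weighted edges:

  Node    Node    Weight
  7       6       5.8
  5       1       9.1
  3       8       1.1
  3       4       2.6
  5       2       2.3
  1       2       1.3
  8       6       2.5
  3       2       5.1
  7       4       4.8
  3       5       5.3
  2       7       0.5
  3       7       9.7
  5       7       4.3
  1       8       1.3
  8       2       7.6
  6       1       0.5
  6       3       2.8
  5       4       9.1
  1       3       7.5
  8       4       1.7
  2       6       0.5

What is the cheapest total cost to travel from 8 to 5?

4.6

Settle nodes by increasing distance from 8:
8: 0
3: 1.1  (via 8)
1: 1.3  (via 8)
4: 1.7  (via 8)
6: 1.8  (via 1)
2: 2.3  (via 6)
7: 2.8  (via 2)
5: 4.6  (via 2)
Shortest route: 8–1–6–2–5 = 4.6.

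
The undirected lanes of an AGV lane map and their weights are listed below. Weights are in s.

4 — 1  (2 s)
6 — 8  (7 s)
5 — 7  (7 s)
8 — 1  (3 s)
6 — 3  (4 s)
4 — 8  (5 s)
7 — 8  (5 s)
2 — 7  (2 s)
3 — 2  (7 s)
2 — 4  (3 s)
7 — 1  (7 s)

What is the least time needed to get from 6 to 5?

Candidate routes:
6–8–7–5: 7+5+7 = 19
6–8–1–4–2–7–5: 7+3+2+3+2+7 = 24
6–3–2–7–5: 4+7+2+7 = 20
Cheapest is 6–8–7–5 at 19 s.

19 s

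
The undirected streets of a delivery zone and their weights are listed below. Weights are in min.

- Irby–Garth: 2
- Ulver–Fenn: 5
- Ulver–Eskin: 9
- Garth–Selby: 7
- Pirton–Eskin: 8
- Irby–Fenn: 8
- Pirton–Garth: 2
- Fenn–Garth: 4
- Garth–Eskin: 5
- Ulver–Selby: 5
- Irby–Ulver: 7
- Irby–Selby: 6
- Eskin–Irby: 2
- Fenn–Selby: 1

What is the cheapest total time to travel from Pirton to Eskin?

6 min

Shortest distances from Pirton:
Pirton: 0
Garth: 2  (via Pirton)
Irby: 4  (via Garth)
Eskin: 6  (via Irby)
Shortest route: Pirton–Garth–Irby–Eskin = 6 min.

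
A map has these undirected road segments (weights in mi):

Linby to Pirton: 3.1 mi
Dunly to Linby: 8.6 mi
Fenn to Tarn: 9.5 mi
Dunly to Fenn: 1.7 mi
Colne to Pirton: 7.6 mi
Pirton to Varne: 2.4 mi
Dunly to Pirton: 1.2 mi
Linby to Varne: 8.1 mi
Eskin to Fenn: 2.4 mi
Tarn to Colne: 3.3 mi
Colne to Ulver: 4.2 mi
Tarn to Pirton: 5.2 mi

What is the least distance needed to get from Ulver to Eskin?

Candidate routes:
Ulver - Colne - Pirton - Dunly - Fenn - Eskin: 4.2+7.6+1.2+1.7+2.4 = 17.1
Ulver - Colne - Tarn - Pirton - Dunly - Fenn - Eskin: 4.2+3.3+5.2+1.2+1.7+2.4 = 18
Ulver - Colne - Tarn - Fenn - Eskin: 4.2+3.3+9.5+2.4 = 19.4
Ulver - Colne - Pirton - Linby - Dunly - Fenn - Eskin: 4.2+7.6+3.1+8.6+1.7+2.4 = 27.6
The minimum is 17.1 mi via Ulver - Colne - Pirton - Dunly - Fenn - Eskin.

17.1 mi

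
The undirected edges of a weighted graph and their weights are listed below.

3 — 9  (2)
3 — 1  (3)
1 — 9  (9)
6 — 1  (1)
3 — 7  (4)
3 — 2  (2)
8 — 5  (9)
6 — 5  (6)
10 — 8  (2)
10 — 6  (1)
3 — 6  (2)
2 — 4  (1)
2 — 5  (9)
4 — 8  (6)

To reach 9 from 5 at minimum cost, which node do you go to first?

Candidate routes:
5 → 6 → 3 → 9: 6+2+2 = 10
5 → 6 → 1 → 3 → 9: 6+1+3+2 = 12
Cheapest is 5 → 6 → 3 → 9 at 10.
So from 5 the first move is to 6.

6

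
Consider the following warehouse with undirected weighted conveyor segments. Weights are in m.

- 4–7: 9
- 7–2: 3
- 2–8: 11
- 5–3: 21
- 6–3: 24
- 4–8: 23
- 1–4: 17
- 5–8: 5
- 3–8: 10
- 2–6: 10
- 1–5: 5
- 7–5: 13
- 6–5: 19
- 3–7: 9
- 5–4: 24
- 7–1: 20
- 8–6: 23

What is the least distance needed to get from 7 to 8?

Enumerating some paths:
7–2–8: 3+11 = 14
7–3–8: 9+10 = 19
7–5–8: 13+5 = 18
Cheapest is 7–2–8 at 14 m.

14 m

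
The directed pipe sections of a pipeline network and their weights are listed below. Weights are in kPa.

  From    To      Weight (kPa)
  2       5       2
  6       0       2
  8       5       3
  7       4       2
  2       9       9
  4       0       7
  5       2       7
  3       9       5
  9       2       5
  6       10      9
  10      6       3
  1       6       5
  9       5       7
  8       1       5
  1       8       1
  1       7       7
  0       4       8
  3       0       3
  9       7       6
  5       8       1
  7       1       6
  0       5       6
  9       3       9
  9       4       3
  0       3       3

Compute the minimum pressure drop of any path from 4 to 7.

21 kPa

Settle nodes by increasing distance from 4:
4: 0
0: 7  (via 4)
3: 10  (via 0)
5: 13  (via 0)
8: 14  (via 5)
9: 15  (via 3)
1: 19  (via 8)
2: 20  (via 5)
7: 21  (via 9)
Shortest route: 4 → 0 → 3 → 9 → 7 = 21 kPa.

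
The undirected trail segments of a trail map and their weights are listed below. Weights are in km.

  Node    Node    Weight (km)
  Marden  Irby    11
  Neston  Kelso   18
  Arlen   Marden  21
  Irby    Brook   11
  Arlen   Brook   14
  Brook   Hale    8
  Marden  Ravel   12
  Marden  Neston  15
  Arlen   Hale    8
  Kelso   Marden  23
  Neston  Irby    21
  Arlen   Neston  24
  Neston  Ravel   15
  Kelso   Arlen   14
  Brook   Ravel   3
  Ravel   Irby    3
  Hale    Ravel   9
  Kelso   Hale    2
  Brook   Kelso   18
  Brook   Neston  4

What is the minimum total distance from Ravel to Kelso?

11 km

Enumerating some paths:
Ravel–Irby–Brook–Hale–Kelso: 3+11+8+2 = 24
Ravel–Brook–Kelso: 3+18 = 21
Ravel–Hale–Kelso: 9+2 = 11
Ravel–Brook–Hale–Kelso: 3+8+2 = 13
The minimum is 11 km via Ravel–Hale–Kelso.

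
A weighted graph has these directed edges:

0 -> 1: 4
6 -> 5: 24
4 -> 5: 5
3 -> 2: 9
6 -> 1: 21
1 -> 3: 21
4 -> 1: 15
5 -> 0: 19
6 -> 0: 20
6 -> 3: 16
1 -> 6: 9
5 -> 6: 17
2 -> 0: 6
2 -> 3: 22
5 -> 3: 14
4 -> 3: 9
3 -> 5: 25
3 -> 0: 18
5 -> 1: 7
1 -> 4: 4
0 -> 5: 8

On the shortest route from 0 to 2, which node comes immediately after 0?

Candidate routes:
0–5–3–2: 8+14+9 = 31
0–1–4–3–2: 4+4+9+9 = 26
The minimum is 26 via 0–1–4–3–2.
So from 0 the first move is to 1.

1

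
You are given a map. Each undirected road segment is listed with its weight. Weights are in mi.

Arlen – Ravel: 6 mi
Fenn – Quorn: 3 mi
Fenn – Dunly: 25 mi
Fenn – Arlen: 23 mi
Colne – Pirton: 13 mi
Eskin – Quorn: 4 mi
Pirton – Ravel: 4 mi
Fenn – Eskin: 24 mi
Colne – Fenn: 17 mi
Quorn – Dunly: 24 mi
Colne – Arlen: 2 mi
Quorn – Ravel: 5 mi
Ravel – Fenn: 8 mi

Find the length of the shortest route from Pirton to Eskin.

Candidate routes:
Pirton - Ravel - Quorn - Eskin: 4+5+4 = 13
Pirton - Ravel - Fenn - Quorn - Eskin: 4+8+3+4 = 19
The minimum is 13 mi via Pirton - Ravel - Quorn - Eskin.

13 mi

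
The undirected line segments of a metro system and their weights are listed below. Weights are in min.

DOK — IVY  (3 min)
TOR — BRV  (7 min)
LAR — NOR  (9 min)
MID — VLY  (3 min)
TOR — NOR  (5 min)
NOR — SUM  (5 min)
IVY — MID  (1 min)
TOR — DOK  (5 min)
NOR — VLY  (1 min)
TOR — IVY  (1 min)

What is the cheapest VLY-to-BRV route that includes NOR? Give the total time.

13 min

Best VLY to NOR: VLY–NOR costing 1
Best NOR to BRV: NOR–TOR–BRV costing 12
Total via NOR: 1 + 12 = 13 min.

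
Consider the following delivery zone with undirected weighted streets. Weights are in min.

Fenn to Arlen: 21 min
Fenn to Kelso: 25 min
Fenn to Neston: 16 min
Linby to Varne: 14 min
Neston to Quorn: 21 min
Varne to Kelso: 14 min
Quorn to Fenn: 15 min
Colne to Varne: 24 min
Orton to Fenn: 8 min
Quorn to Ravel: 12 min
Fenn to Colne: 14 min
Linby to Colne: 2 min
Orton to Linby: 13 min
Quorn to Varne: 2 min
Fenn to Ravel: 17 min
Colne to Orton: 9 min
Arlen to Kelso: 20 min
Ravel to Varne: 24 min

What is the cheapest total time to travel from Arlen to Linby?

37 min

Enumerating some paths:
Arlen → Fenn → Colne → Linby: 21+14+2 = 37
Arlen → Fenn → Orton → Colne → Linby: 21+8+9+2 = 40
Arlen → Fenn → Orton → Linby: 21+8+13 = 42
Cheapest is Arlen → Fenn → Colne → Linby at 37 min.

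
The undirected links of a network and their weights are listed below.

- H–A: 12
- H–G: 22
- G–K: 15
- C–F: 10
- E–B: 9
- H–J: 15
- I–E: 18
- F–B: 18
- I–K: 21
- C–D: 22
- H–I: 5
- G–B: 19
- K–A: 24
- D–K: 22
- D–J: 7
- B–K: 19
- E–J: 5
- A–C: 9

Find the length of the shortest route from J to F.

32

Enumerating some paths:
J → H → A → C → F: 15+12+9+10 = 46
J → E → B → F: 5+9+18 = 32
J → D → C → F: 7+22+10 = 39
The minimum is 32 via J → E → B → F.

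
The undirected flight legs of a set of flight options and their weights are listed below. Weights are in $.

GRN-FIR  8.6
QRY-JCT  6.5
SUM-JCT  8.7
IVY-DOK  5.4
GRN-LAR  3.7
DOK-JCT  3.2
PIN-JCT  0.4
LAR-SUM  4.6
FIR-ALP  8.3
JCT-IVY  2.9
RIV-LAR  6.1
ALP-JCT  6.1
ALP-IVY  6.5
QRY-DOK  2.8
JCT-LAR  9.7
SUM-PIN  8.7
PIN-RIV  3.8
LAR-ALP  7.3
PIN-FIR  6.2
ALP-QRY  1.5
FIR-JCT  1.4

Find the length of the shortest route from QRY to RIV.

$10.2

Compare a few routes:
QRY–JCT–PIN–RIV: 6.5+0.4+3.8 = 10.7
QRY–DOK–JCT–PIN–RIV: 2.8+3.2+0.4+3.8 = 10.2
QRY–ALP–LAR–RIV: 1.5+7.3+6.1 = 14.9
QRY–ALP–JCT–PIN–RIV: 1.5+6.1+0.4+3.8 = 11.8
The minimum is $10.2 via QRY–DOK–JCT–PIN–RIV.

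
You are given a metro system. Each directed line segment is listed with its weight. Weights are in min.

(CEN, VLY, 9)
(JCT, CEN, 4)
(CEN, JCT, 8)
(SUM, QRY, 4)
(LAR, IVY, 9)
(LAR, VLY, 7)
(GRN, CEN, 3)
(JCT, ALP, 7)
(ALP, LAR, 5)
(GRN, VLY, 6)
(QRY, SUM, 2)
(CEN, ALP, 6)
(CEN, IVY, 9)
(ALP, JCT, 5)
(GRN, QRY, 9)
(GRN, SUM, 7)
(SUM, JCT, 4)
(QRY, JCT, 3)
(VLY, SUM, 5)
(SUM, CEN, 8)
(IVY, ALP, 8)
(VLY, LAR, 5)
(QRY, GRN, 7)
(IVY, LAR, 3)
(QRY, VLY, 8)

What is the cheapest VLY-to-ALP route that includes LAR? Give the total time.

Shortest VLY→LAR: VLY → LAR = 5
Shortest LAR→ALP: LAR → IVY → ALP = 17
Total via LAR: 5 + 17 = 22 min.

22 min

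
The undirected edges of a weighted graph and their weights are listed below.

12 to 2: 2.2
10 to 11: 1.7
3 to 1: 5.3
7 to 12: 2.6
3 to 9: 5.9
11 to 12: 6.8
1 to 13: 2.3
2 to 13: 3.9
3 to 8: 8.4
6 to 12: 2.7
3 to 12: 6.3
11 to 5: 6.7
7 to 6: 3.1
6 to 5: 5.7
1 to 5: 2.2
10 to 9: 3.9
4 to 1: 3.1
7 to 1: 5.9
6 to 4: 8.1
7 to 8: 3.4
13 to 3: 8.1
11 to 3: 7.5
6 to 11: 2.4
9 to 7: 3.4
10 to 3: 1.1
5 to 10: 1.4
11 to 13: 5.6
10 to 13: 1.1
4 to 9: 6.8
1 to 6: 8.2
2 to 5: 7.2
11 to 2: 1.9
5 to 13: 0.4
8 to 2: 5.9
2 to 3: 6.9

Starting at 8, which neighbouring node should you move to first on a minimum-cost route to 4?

Candidate routes:
8–7–9–4: 3.4+3.4+6.8 = 13.6
8–7–1–4: 3.4+5.9+3.1 = 12.4
Cheapest is 8–7–1–4 at 12.4.
So from 8 the first move is to 7.

7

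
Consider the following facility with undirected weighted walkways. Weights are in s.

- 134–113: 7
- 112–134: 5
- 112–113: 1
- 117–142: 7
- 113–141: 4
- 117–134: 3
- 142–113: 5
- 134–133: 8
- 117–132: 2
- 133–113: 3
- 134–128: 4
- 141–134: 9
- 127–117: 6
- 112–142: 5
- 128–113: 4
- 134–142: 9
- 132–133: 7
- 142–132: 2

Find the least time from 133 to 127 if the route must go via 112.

18 s

Shortest 133→112: 133 → 113 → 112 = 4
Best 112 to 127: 112 → 134 → 117 → 127 costing 14
Total via 112: 4 + 14 = 18 s.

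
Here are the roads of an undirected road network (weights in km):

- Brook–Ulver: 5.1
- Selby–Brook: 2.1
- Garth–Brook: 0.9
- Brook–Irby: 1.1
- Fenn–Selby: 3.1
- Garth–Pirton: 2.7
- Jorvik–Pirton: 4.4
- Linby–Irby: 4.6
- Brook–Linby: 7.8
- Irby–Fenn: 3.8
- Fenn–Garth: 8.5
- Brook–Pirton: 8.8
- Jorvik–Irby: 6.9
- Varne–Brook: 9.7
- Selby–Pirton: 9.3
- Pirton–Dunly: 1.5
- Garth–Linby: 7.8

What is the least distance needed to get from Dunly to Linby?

10.8 km

Shortest distances from Dunly:
Dunly: 0
Pirton: 1.5  (via Dunly)
Garth: 4.2  (via Pirton)
Brook: 5.1  (via Garth)
Jorvik: 5.9  (via Pirton)
Irby: 6.2  (via Brook)
Selby: 7.2  (via Brook)
Fenn: 10  (via Irby)
Ulver: 10.2  (via Brook)
Linby: 10.8  (via Irby)
Shortest route: Dunly → Pirton → Garth → Brook → Irby → Linby = 10.8 km.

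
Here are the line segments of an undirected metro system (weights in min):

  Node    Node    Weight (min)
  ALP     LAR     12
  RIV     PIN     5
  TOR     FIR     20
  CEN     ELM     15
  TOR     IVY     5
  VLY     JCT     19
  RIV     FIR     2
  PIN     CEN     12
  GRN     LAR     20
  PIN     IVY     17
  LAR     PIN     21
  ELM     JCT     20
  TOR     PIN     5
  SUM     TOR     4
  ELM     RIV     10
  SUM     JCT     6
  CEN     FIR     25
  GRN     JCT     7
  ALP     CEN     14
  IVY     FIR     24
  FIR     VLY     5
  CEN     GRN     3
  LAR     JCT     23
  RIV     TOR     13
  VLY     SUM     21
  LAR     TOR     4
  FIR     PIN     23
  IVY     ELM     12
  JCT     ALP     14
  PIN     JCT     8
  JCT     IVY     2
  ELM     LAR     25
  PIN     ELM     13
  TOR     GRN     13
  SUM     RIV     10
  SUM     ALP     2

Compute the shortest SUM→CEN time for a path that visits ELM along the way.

Shortest SUM→ELM: SUM–JCT–IVY–ELM = 20
Best ELM to CEN: ELM–CEN costing 15
Total via ELM: 20 + 15 = 35 min.

35 min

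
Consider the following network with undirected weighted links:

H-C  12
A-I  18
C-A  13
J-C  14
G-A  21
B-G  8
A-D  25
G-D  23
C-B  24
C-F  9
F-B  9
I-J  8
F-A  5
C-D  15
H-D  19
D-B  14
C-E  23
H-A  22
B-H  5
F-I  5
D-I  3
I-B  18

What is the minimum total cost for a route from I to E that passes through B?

54

Shortest I→B: I–F–B = 14
Shortest B→E: B–H–C–E = 40
Total via B: 14 + 40 = 54.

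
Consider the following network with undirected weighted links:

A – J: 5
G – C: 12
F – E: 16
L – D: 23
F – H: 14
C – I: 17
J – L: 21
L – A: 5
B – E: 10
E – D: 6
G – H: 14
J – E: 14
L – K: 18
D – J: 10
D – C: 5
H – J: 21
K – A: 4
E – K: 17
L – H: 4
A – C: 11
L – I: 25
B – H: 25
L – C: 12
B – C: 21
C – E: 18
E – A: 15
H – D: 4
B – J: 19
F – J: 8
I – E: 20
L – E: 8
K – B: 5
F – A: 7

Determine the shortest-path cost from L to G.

Candidate routes:
L–C–G: 12+12 = 24
L–H–D–C–G: 4+4+5+12 = 25
L–H–G: 4+14 = 18
The minimum is 18 via L–H–G.

18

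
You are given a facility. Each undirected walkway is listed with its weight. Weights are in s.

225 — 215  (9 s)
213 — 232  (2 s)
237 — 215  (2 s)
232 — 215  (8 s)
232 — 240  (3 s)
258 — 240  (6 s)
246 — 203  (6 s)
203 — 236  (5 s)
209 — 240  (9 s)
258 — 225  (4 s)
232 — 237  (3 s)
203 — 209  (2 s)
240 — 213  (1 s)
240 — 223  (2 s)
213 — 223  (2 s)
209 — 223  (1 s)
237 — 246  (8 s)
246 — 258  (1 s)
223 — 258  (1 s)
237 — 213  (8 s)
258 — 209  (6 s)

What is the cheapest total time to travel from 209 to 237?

8 s

Enumerating some paths:
209 → 223 → 213 → 232 → 237: 1+2+2+3 = 8
209 → 223 → 240 → 232 → 237: 1+2+3+3 = 9
209 → 223 → 240 → 213 → 232 → 237: 1+2+1+2+3 = 9
Cheapest is 209 → 223 → 213 → 232 → 237 at 8 s.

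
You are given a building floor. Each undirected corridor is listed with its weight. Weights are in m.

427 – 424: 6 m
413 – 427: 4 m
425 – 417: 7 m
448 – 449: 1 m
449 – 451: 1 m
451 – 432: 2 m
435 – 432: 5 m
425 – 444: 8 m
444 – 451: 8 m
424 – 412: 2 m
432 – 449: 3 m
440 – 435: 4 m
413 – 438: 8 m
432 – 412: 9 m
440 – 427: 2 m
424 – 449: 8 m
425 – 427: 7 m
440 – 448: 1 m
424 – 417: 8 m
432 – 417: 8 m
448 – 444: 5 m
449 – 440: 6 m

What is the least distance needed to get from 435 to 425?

Shortest distances from 435:
435: 0
440: 4  (via 435)
448: 5  (via 440)
432: 5  (via 435)
427: 6  (via 440)
449: 6  (via 448)
451: 7  (via 432)
413: 10  (via 427)
444: 10  (via 448)
424: 12  (via 427)
425: 13  (via 427)
Shortest route: 435–440–427–425 = 13 m.

13 m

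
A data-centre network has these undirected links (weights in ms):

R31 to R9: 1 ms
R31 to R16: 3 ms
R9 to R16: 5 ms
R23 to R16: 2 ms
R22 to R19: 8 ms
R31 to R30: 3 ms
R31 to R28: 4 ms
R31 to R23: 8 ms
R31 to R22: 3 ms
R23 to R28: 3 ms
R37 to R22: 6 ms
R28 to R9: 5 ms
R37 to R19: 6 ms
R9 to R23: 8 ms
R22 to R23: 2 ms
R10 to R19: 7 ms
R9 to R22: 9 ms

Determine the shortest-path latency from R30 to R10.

21 ms

Settle nodes by increasing distance from R30:
R30: 0
R31: 3  (via R30)
R9: 4  (via R31)
R22: 6  (via R31)
R16: 6  (via R31)
R28: 7  (via R31)
R23: 8  (via R22)
R37: 12  (via R22)
R19: 14  (via R22)
R10: 21  (via R19)
Shortest route: R30 → R31 → R22 → R19 → R10 = 21 ms.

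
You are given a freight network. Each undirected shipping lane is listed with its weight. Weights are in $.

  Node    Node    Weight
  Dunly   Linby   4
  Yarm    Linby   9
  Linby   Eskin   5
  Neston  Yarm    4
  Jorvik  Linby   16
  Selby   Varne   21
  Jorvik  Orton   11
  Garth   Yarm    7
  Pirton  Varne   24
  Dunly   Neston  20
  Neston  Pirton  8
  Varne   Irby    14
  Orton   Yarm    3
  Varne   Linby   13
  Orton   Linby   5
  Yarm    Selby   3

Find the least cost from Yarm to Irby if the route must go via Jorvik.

Shortest Yarm→Jorvik: Yarm → Orton → Jorvik = 14
Shortest Jorvik→Irby: Jorvik → Linby → Varne → Irby = 43
Total via Jorvik: 14 + 43 = $57.

$57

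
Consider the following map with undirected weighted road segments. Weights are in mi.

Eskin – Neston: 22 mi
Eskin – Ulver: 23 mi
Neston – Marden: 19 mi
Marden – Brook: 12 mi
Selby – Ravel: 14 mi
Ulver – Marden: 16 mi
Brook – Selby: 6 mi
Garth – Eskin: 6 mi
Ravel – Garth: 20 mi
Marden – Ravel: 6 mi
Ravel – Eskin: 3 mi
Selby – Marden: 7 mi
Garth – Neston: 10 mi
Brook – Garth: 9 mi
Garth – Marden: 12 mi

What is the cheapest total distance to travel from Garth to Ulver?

Settle nodes by increasing distance from Garth:
Garth: 0
Eskin: 6  (via Garth)
Brook: 9  (via Garth)
Ravel: 9  (via Eskin)
Neston: 10  (via Garth)
Marden: 12  (via Garth)
Selby: 15  (via Brook)
Ulver: 28  (via Marden)
Shortest route: Garth–Marden–Ulver = 28 mi.

28 mi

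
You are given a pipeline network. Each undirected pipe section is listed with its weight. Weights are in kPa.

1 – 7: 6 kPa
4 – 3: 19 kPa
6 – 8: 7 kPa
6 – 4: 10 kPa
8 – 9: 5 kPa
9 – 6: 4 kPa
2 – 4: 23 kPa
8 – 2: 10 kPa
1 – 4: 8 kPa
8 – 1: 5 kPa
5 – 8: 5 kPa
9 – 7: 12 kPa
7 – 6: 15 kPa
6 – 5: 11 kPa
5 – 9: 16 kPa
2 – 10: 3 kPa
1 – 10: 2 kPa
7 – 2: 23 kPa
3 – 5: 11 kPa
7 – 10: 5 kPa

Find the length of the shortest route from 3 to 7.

27 kPa

Shortest distances from 3:
3: 0
5: 11  (via 3)
8: 16  (via 5)
4: 19  (via 3)
1: 21  (via 8)
9: 21  (via 8)
6: 22  (via 5)
10: 23  (via 1)
2: 26  (via 8)
7: 27  (via 1)
Shortest route: 3 → 5 → 8 → 1 → 7 = 27 kPa.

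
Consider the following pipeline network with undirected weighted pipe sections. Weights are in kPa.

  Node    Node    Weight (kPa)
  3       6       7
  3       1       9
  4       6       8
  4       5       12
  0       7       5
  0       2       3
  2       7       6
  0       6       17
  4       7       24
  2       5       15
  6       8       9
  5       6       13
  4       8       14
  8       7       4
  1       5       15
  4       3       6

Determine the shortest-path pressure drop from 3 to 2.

Running Dijkstra from 3:
3: 0
4: 6  (via 3)
6: 7  (via 3)
1: 9  (via 3)
8: 16  (via 6)
5: 18  (via 4)
7: 20  (via 8)
0: 24  (via 6)
2: 26  (via 7)
Shortest route: 3 → 6 → 8 → 7 → 2 = 26 kPa.

26 kPa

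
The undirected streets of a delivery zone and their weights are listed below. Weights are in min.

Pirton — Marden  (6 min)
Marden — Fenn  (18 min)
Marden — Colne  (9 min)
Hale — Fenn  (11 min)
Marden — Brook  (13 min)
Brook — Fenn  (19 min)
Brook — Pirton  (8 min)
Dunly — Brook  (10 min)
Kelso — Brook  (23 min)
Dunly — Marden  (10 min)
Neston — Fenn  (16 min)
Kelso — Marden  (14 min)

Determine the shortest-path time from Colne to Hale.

38 min

Candidate routes:
Colne → Marden → Fenn → Hale: 9+18+11 = 38
Colne → Marden → Brook → Fenn → Hale: 9+13+19+11 = 52
Cheapest is Colne → Marden → Fenn → Hale at 38 min.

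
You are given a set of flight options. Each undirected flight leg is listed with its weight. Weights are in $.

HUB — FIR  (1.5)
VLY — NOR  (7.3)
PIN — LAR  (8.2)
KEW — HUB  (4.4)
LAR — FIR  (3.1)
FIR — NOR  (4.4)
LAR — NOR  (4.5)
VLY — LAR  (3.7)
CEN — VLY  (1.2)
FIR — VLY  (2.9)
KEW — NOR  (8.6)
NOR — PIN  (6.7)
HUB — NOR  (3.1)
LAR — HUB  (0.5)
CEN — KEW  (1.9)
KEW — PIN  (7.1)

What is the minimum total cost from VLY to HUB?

$4.2

Enumerating some paths:
VLY - LAR - HUB: 3.7+0.5 = 4.2
VLY - FIR - LAR - HUB: 2.9+3.1+0.5 = 6.5
VLY - FIR - HUB: 2.9+1.5 = 4.4
Cheapest is VLY - LAR - HUB at $4.2.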